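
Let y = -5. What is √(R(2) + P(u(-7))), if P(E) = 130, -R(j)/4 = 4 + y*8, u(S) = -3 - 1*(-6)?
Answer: √274 ≈ 16.553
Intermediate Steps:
u(S) = 3 (u(S) = -3 + 6 = 3)
R(j) = 144 (R(j) = -4*(4 - 5*8) = -4*(4 - 40) = -4*(-36) = 144)
√(R(2) + P(u(-7))) = √(144 + 130) = √274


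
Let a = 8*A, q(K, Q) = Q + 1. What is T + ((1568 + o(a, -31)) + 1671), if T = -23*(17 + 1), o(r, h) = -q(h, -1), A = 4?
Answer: 2825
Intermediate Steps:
q(K, Q) = 1 + Q
a = 32 (a = 8*4 = 32)
o(r, h) = 0 (o(r, h) = -(1 - 1) = -1*0 = 0)
T = -414 (T = -23*18 = -414)
T + ((1568 + o(a, -31)) + 1671) = -414 + ((1568 + 0) + 1671) = -414 + (1568 + 1671) = -414 + 3239 = 2825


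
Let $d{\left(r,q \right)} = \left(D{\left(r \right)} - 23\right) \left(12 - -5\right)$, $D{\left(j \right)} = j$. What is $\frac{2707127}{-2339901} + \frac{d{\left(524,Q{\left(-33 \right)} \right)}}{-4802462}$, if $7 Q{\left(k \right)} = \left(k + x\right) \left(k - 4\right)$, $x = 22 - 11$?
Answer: $- \frac{13020803483491}{11237285636262} \approx -1.1587$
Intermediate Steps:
$x = 11$
$Q{\left(k \right)} = \frac{\left(-4 + k\right) \left(11 + k\right)}{7}$ ($Q{\left(k \right)} = \frac{\left(k + 11\right) \left(k - 4\right)}{7} = \frac{\left(11 + k\right) \left(-4 + k\right)}{7} = \frac{\left(-4 + k\right) \left(11 + k\right)}{7}$)
$d{\left(r,q \right)} = -391 + 17 r$ ($d{\left(r,q \right)} = \left(r - 23\right) \left(12 - -5\right) = \left(-23 + r\right) \left(12 + 5\right) = \left(-23 + r\right) 17 = -391 + 17 r$)
$\frac{2707127}{-2339901} + \frac{d{\left(524,Q{\left(-33 \right)} \right)}}{-4802462} = \frac{2707127}{-2339901} + \frac{-391 + 17 \cdot 524}{-4802462} = 2707127 \left(- \frac{1}{2339901}\right) + \left(-391 + 8908\right) \left(- \frac{1}{4802462}\right) = - \frac{2707127}{2339901} + 8517 \left(- \frac{1}{4802462}\right) = - \frac{2707127}{2339901} - \frac{8517}{4802462} = - \frac{13020803483491}{11237285636262}$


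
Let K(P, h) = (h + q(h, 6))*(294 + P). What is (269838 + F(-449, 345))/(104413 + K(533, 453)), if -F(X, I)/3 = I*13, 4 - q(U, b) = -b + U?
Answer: 85461/37561 ≈ 2.2753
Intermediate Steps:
q(U, b) = 4 + b - U (q(U, b) = 4 - (-b + U) = 4 - (U - b) = 4 + (b - U) = 4 + b - U)
F(X, I) = -39*I (F(X, I) = -3*I*13 = -39*I)
K(P, h) = 2940 + 10*P (K(P, h) = (h + (4 + 6 - h))*(294 + P) = (h + (10 - h))*(294 + P) = 10*(294 + P) = 2940 + 10*P)
(269838 + F(-449, 345))/(104413 + K(533, 453)) = (269838 - 39*345)/(104413 + (2940 + 10*533)) = (269838 - 13455)/(104413 + (2940 + 5330)) = 256383/(104413 + 8270) = 256383/112683 = 256383*(1/112683) = 85461/37561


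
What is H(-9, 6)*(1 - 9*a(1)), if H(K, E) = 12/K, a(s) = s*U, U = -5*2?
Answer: -364/3 ≈ -121.33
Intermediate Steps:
U = -10
a(s) = -10*s (a(s) = s*(-10) = -10*s)
H(-9, 6)*(1 - 9*a(1)) = (12/(-9))*(1 - (-90)) = (12*(-1/9))*(1 - 9*(-10)) = -4*(1 + 90)/3 = -4/3*91 = -364/3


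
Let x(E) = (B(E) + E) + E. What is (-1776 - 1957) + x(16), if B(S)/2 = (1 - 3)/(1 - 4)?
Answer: -11099/3 ≈ -3699.7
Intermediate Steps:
B(S) = 4/3 (B(S) = 2*((1 - 3)/(1 - 4)) = 2*(-2/(-3)) = 2*(-2*(-⅓)) = 2*(⅔) = 4/3)
x(E) = 4/3 + 2*E (x(E) = (4/3 + E) + E = 4/3 + 2*E)
(-1776 - 1957) + x(16) = (-1776 - 1957) + (4/3 + 2*16) = -3733 + (4/3 + 32) = -3733 + 100/3 = -11099/3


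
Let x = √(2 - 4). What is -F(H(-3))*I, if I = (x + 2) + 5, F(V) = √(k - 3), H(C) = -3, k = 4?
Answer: -7 - I*√2 ≈ -7.0 - 1.4142*I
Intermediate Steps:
x = I*√2 (x = √(-2) = I*√2 ≈ 1.4142*I)
F(V) = 1 (F(V) = √(4 - 3) = √1 = 1)
I = 7 + I*√2 (I = (I*√2 + 2) + 5 = (2 + I*√2) + 5 = 7 + I*√2 ≈ 7.0 + 1.4142*I)
-F(H(-3))*I = -(7 + I*√2) = -7 - I*√2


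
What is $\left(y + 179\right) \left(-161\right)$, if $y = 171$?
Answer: $-56350$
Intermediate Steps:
$\left(y + 179\right) \left(-161\right) = \left(171 + 179\right) \left(-161\right) = 350 \left(-161\right) = -56350$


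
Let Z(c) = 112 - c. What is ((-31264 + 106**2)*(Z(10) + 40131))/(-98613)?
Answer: 89531836/10957 ≈ 8171.2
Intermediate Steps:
((-31264 + 106**2)*(Z(10) + 40131))/(-98613) = ((-31264 + 106**2)*((112 - 1*10) + 40131))/(-98613) = ((-31264 + 11236)*((112 - 10) + 40131))*(-1/98613) = -20028*(102 + 40131)*(-1/98613) = -20028*40233*(-1/98613) = -805786524*(-1/98613) = 89531836/10957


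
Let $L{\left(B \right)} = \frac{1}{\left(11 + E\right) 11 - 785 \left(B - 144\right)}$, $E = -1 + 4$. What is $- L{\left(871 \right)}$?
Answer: $\frac{1}{570541} \approx 1.7527 \cdot 10^{-6}$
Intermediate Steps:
$E = 3$
$L{\left(B \right)} = \frac{1}{113194 - 785 B}$ ($L{\left(B \right)} = \frac{1}{\left(11 + 3\right) 11 - 785 \left(B - 144\right)} = \frac{1}{14 \cdot 11 - 785 \left(-144 + B\right)} = \frac{1}{154 - \left(-113040 + 785 B\right)} = \frac{1}{113194 - 785 B}$)
$- L{\left(871 \right)} = - \frac{-1}{-113194 + 785 \cdot 871} = - \frac{-1}{-113194 + 683735} = - \frac{-1}{570541} = \left(-1\right) \left(- \frac{1}{570541}\right) = \frac{1}{570541}$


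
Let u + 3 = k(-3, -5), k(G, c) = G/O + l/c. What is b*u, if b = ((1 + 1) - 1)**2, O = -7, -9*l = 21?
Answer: -221/105 ≈ -2.1048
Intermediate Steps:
l = -7/3 (l = -1/9*21 = -7/3 ≈ -2.3333)
k(G, c) = -7/(3*c) - G/7 (k(G, c) = G/(-7) - 7/(3*c) = G*(-1/7) - 7/(3*c) = -G/7 - 7/(3*c) = -7/(3*c) - G/7)
b = 1 (b = (2 - 1)**2 = 1**2 = 1)
u = -221/105 (u = -3 + (-7/3/(-5) - 1/7*(-3)) = -3 + (-7/3*(-1/5) + 3/7) = -3 + (7/15 + 3/7) = -3 + 94/105 = -221/105 ≈ -2.1048)
b*u = 1*(-221/105) = -221/105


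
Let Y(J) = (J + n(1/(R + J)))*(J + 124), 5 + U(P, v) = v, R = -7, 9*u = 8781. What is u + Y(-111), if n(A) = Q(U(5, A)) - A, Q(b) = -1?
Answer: -169999/354 ≈ -480.22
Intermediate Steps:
u = 2927/3 (u = (⅑)*8781 = 2927/3 ≈ 975.67)
U(P, v) = -5 + v
n(A) = -1 - A
Y(J) = (124 + J)*(-1 + J - 1/(-7 + J)) (Y(J) = (J + (-1 - 1/(-7 + J)))*(J + 124) = (-1 + J - 1/(-7 + J))*(124 + J) = (124 + J)*(-1 + J - 1/(-7 + J)))
u + Y(-111) = 2927/3 + (744 + (-111)³ - 986*(-111) + 116*(-111)²)/(-7 - 111) = 2927/3 + (744 - 1367631 + 109446 + 116*12321)/(-118) = 2927/3 - (744 - 1367631 + 109446 + 1429236)/118 = 2927/3 - 1/118*171795 = 2927/3 - 171795/118 = -169999/354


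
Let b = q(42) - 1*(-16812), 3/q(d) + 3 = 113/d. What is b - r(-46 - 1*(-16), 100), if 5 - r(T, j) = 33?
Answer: 218794/13 ≈ 16830.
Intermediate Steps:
q(d) = 3/(-3 + 113/d)
r(T, j) = -28 (r(T, j) = 5 - 1*33 = 5 - 33 = -28)
b = 218430/13 (b = -3*42/(-113 + 3*42) - 1*(-16812) = -3*42/(-113 + 126) + 16812 = -3*42/13 + 16812 = -3*42*1/13 + 16812 = -126/13 + 16812 = 218430/13 ≈ 16802.)
b - r(-46 - 1*(-16), 100) = 218430/13 - 1*(-28) = 218430/13 + 28 = 218794/13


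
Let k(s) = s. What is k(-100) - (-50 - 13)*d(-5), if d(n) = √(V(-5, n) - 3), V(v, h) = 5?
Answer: -100 + 63*√2 ≈ -10.905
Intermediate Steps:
d(n) = √2 (d(n) = √(5 - 3) = √2)
k(-100) - (-50 - 13)*d(-5) = -100 - (-50 - 13)*√2 = -100 - (-63)*√2 = -100 + 63*√2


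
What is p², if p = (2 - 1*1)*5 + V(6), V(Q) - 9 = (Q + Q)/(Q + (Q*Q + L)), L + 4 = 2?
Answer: 20449/100 ≈ 204.49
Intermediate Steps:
L = -2 (L = -4 + 2 = -2)
V(Q) = 9 + 2*Q/(-2 + Q + Q²) (V(Q) = 9 + (Q + Q)/(Q + (Q*Q - 2)) = 9 + (2*Q)/(Q + (Q² - 2)) = 9 + (2*Q)/(Q + (-2 + Q²)) = 9 + (2*Q)/(-2 + Q + Q²) = 9 + 2*Q/(-2 + Q + Q²))
p = 143/10 (p = (2 - 1*1)*5 + (-18 + 9*6² + 11*6)/(-2 + 6 + 6²) = (2 - 1)*5 + (-18 + 9*36 + 66)/(-2 + 6 + 36) = 1*5 + (-18 + 324 + 66)/40 = 5 + (1/40)*372 = 5 + 93/10 = 143/10 ≈ 14.300)
p² = (143/10)² = 20449/100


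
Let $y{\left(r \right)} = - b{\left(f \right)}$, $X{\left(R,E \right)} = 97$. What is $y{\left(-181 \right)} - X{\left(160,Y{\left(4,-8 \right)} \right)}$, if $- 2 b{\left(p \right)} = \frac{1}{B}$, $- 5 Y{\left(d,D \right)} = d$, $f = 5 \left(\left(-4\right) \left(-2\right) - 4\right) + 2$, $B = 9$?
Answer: $- \frac{1745}{18} \approx -96.944$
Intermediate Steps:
$f = 22$ ($f = 5 \left(8 - 4\right) + 2 = 5 \cdot 4 + 2 = 20 + 2 = 22$)
$Y{\left(d,D \right)} = - \frac{d}{5}$
$b{\left(p \right)} = - \frac{1}{18}$ ($b{\left(p \right)} = - \frac{1}{2 \cdot 9} = \left(- \frac{1}{2}\right) \frac{1}{9} = - \frac{1}{18}$)
$y{\left(r \right)} = \frac{1}{18}$ ($y{\left(r \right)} = \left(-1\right) \left(- \frac{1}{18}\right) = \frac{1}{18}$)
$y{\left(-181 \right)} - X{\left(160,Y{\left(4,-8 \right)} \right)} = \frac{1}{18} - 97 = - \frac{1745}{18}$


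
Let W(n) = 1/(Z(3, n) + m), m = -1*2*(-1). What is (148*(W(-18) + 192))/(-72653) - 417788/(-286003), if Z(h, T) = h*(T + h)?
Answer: 955781412032/893495966237 ≈ 1.0697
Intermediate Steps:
m = 2 (m = -2*(-1) = 2)
W(n) = 1/(11 + 3*n) (W(n) = 1/(3*(n + 3) + 2) = 1/(3*(3 + n) + 2) = 1/((9 + 3*n) + 2) = 1/(11 + 3*n))
(148*(W(-18) + 192))/(-72653) - 417788/(-286003) = (148*(1/(11 + 3*(-18)) + 192))/(-72653) - 417788/(-286003) = (148*(1/(11 - 54) + 192))*(-1/72653) - 417788*(-1/286003) = (148*(1/(-43) + 192))*(-1/72653) + 417788/286003 = (148*(-1/43 + 192))*(-1/72653) + 417788/286003 = (148*(8255/43))*(-1/72653) + 417788/286003 = (1221740/43)*(-1/72653) + 417788/286003 = -1221740/3124079 + 417788/286003 = 955781412032/893495966237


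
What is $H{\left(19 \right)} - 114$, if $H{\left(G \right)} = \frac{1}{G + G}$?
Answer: $- \frac{4331}{38} \approx -113.97$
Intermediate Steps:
$H{\left(G \right)} = \frac{1}{2 G}$
$H{\left(19 \right)} - 114 = \frac{1}{2 \cdot 19} - 114 = \frac{1}{2} \cdot \frac{1}{19} - 114 = \frac{1}{38} - 114 = - \frac{4331}{38}$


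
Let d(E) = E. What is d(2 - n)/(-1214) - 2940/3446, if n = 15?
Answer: -1762181/2091722 ≈ -0.84245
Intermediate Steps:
d(2 - n)/(-1214) - 2940/3446 = (2 - 1*15)/(-1214) - 2940/3446 = (2 - 15)*(-1/1214) - 2940*1/3446 = -13*(-1/1214) - 1470/1723 = 13/1214 - 1470/1723 = -1762181/2091722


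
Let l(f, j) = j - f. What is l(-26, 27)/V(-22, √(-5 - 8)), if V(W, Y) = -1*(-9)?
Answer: 53/9 ≈ 5.8889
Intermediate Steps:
V(W, Y) = 9
l(-26, 27)/V(-22, √(-5 - 8)) = (27 - 1*(-26))/9 = (27 + 26)*(⅑) = 53*(⅑) = 53/9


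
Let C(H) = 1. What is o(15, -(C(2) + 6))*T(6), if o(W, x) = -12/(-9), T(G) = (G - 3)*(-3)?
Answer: -12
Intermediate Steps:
T(G) = 9 - 3*G (T(G) = (-3 + G)*(-3) = 9 - 3*G)
o(W, x) = 4/3 (o(W, x) = -12*(-⅑) = 4/3)
o(15, -(C(2) + 6))*T(6) = 4*(9 - 3*6)/3 = 4*(9 - 18)/3 = (4/3)*(-9) = -12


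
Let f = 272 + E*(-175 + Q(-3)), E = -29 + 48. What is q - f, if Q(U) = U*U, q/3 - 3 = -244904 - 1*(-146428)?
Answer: -292537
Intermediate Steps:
q = -295419 (q = 9 + 3*(-244904 - 1*(-146428)) = 9 + 3*(-244904 + 146428) = 9 + 3*(-98476) = 9 - 295428 = -295419)
Q(U) = U²
E = 19
f = -2882 (f = 272 + 19*(-175 + (-3)²) = 272 + 19*(-175 + 9) = 272 + 19*(-166) = 272 - 3154 = -2882)
q - f = -295419 - 1*(-2882) = -295419 + 2882 = -292537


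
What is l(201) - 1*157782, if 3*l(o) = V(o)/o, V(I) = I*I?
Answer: -157715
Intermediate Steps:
V(I) = I²
l(o) = o/3 (l(o) = (o²/o)/3 = o/3)
l(201) - 1*157782 = (⅓)*201 - 1*157782 = 67 - 157782 = -157715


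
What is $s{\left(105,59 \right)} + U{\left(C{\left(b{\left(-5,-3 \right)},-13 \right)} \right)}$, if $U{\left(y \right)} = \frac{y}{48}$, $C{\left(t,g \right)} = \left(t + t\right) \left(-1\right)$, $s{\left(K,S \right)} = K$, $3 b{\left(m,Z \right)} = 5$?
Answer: $\frac{7555}{72} \approx 104.93$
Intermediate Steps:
$b{\left(m,Z \right)} = \frac{5}{3}$ ($b{\left(m,Z \right)} = \frac{1}{3} \cdot 5 = \frac{5}{3}$)
$C{\left(t,g \right)} = - 2 t$ ($C{\left(t,g \right)} = 2 t \left(-1\right) = - 2 t$)
$U{\left(y \right)} = \frac{y}{48}$ ($U{\left(y \right)} = y \frac{1}{48} = \frac{y}{48}$)
$s{\left(105,59 \right)} + U{\left(C{\left(b{\left(-5,-3 \right)},-13 \right)} \right)} = 105 + \frac{\left(-2\right) \frac{5}{3}}{48} = 105 + \frac{1}{48} \left(- \frac{10}{3}\right) = 105 - \frac{5}{72} = \frac{7555}{72}$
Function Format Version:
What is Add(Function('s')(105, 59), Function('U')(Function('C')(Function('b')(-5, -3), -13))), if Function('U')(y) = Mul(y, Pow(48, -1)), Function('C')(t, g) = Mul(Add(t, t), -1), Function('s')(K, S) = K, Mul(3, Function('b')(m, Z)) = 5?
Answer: Rational(7555, 72) ≈ 104.93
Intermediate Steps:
Function('b')(m, Z) = Rational(5, 3) (Function('b')(m, Z) = Mul(Rational(1, 3), 5) = Rational(5, 3))
Function('C')(t, g) = Mul(-2, t) (Function('C')(t, g) = Mul(Mul(2, t), -1) = Mul(-2, t))
Function('U')(y) = Mul(Rational(1, 48), y) (Function('U')(y) = Mul(y, Rational(1, 48)) = Mul(Rational(1, 48), y))
Add(Function('s')(105, 59), Function('U')(Function('C')(Function('b')(-5, -3), -13))) = Add(105, Mul(Rational(1, 48), Mul(-2, Rational(5, 3)))) = Add(105, Mul(Rational(1, 48), Rational(-10, 3))) = Add(105, Rational(-5, 72)) = Rational(7555, 72)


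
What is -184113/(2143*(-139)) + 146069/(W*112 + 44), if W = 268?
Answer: 49045032293/8954182620 ≈ 5.4773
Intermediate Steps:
-184113/(2143*(-139)) + 146069/(W*112 + 44) = -184113/(2143*(-139)) + 146069/(268*112 + 44) = -184113/(-297877) + 146069/(30016 + 44) = -184113*(-1/297877) + 146069/30060 = 184113/297877 + 146069*(1/30060) = 184113/297877 + 146069/30060 = 49045032293/8954182620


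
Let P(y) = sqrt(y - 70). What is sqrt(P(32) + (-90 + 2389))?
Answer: sqrt(2299 + I*sqrt(38)) ≈ 47.948 + 0.06428*I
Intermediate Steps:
P(y) = sqrt(-70 + y)
sqrt(P(32) + (-90 + 2389)) = sqrt(sqrt(-70 + 32) + (-90 + 2389)) = sqrt(sqrt(-38) + 2299) = sqrt(I*sqrt(38) + 2299) = sqrt(2299 + I*sqrt(38))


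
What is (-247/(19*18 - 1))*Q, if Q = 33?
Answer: -741/31 ≈ -23.903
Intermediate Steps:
(-247/(19*18 - 1))*Q = -247/(19*18 - 1)*33 = -247/(342 - 1)*33 = -247/341*33 = -741/31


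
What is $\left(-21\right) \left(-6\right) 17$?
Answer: $2142$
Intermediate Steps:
$\left(-21\right) \left(-6\right) 17 = 126 \cdot 17 = 2142$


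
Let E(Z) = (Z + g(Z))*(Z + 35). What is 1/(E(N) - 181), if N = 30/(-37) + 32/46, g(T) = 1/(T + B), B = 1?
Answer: -545323353/79394894284 ≈ -0.0068685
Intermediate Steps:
g(T) = 1/(1 + T) (g(T) = 1/(T + 1) = 1/(1 + T))
N = -98/851 (N = 30*(-1/37) + 32*(1/46) = -30/37 + 16/23 = -98/851 ≈ -0.11516)
E(Z) = (35 + Z)*(Z + 1/(1 + Z)) (E(Z) = (Z + 1/(1 + Z))*(Z + 35) = (Z + 1/(1 + Z))*(35 + Z) = (35 + Z)*(Z + 1/(1 + Z)))
1/(E(N) - 181) = 1/((35 - 98/851 - 98*(1 - 98/851)*(35 - 98/851)/851)/(1 - 98/851) - 181) = 1/((35 - 98/851 - 98/851*753/851*29687/851)/(753/851) - 181) = 1/(851*(35 - 98/851 - 2190722478/616295051)/753 - 181) = 1/((851/753)*(19308632609/616295051) - 181) = 1/(19308632609/545323353 - 181) = 1/(-79394894284/545323353) = -545323353/79394894284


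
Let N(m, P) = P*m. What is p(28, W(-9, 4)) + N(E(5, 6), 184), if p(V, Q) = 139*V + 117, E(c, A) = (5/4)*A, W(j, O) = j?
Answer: 5389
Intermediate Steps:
E(c, A) = 5*A/4 (E(c, A) = (5*(1/4))*A = 5*A/4)
p(V, Q) = 117 + 139*V
p(28, W(-9, 4)) + N(E(5, 6), 184) = (117 + 139*28) + 184*((5/4)*6) = (117 + 3892) + 184*(15/2) = 4009 + 1380 = 5389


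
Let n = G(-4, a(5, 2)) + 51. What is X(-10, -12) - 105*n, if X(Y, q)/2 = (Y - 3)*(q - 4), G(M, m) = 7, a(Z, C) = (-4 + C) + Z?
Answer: -5674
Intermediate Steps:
a(Z, C) = -4 + C + Z
n = 58 (n = 7 + 51 = 58)
X(Y, q) = 2*(-4 + q)*(-3 + Y) (X(Y, q) = 2*((Y - 3)*(q - 4)) = 2*((-3 + Y)*(-4 + q)) = 2*((-4 + q)*(-3 + Y)) = 2*(-4 + q)*(-3 + Y))
X(-10, -12) - 105*n = (24 - 8*(-10) - 6*(-12) + 2*(-10)*(-12)) - 105*58 = (24 + 80 + 72 + 240) - 6090 = 416 - 6090 = -5674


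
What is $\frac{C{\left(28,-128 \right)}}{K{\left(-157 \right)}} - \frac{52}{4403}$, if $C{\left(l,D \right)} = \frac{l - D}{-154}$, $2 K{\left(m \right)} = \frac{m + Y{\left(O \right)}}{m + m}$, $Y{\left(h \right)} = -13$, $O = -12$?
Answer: $- \frac{909064}{242165} \approx -3.7539$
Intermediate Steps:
$K{\left(m \right)} = \frac{-13 + m}{4 m}$ ($K{\left(m \right)} = \frac{\left(m - 13\right) \frac{1}{m + m}}{2} = \frac{\left(-13 + m\right) \frac{1}{2 m}}{2} = \frac{\frac{1}{2} \frac{1}{m} \left(-13 + m\right)}{2} = \frac{-13 + m}{4 m}$)
$C{\left(l,D \right)} = - \frac{l}{154} + \frac{D}{154}$ ($C{\left(l,D \right)} = \left(l - D\right) \left(- \frac{1}{154}\right) = - \frac{l}{154} + \frac{D}{154}$)
$\frac{C{\left(28,-128 \right)}}{K{\left(-157 \right)}} - \frac{52}{4403} = \frac{\left(- \frac{1}{154}\right) 28 + \frac{1}{154} \left(-128\right)}{\frac{1}{4} \frac{1}{-157} \left(-13 - 157\right)} - \frac{52}{4403} = \frac{- \frac{2}{11} - \frac{64}{77}}{\frac{1}{4} \left(- \frac{1}{157}\right) \left(-170\right)} - \frac{52}{4403} = - \frac{78}{77 \cdot \frac{85}{314}} - \frac{52}{4403} = \left(- \frac{78}{77}\right) \frac{314}{85} - \frac{52}{4403} = - \frac{24492}{6545} - \frac{52}{4403} = - \frac{909064}{242165}$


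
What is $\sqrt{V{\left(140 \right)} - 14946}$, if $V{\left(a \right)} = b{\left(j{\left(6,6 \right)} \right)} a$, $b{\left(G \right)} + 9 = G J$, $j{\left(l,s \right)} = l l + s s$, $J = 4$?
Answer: $\sqrt{24114} \approx 155.29$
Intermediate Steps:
$j{\left(l,s \right)} = l^{2} + s^{2}$
$b{\left(G \right)} = -9 + 4 G$ ($b{\left(G \right)} = -9 + G 4 = -9 + 4 G$)
$V{\left(a \right)} = 279 a$ ($V{\left(a \right)} = \left(-9 + 4 \left(6^{2} + 6^{2}\right)\right) a = \left(-9 + 4 \left(36 + 36\right)\right) a = \left(-9 + 4 \cdot 72\right) a = \left(-9 + 288\right) a = 279 a$)
$\sqrt{V{\left(140 \right)} - 14946} = \sqrt{279 \cdot 140 - 14946} = \sqrt{39060 - 14946} = \sqrt{24114}$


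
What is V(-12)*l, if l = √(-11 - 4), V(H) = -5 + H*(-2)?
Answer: 19*I*√15 ≈ 73.587*I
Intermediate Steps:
V(H) = -5 - 2*H
l = I*√15 (l = √(-15) = I*√15 ≈ 3.873*I)
V(-12)*l = (-5 - 2*(-12))*(I*√15) = (-5 + 24)*(I*√15) = 19*(I*√15) = 19*I*√15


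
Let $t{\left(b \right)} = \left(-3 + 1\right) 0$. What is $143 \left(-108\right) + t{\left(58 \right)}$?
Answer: $-15444$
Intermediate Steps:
$t{\left(b \right)} = 0$ ($t{\left(b \right)} = \left(-2\right) 0 = 0$)
$143 \left(-108\right) + t{\left(58 \right)} = 143 \left(-108\right) + 0 = -15444 + 0 = -15444$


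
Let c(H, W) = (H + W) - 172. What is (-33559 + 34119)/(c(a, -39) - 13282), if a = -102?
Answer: -112/2719 ≈ -0.041192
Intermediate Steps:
c(H, W) = -172 + H + W
(-33559 + 34119)/(c(a, -39) - 13282) = (-33559 + 34119)/((-172 - 102 - 39) - 13282) = 560/(-313 - 13282) = 560/(-13595) = 560*(-1/13595) = -112/2719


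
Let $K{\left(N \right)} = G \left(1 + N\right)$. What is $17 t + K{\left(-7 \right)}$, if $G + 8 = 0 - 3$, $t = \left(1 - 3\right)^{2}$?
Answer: $134$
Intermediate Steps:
$t = 4$ ($t = \left(-2\right)^{2} = 4$)
$G = -11$ ($G = -8 + \left(0 - 3\right) = -8 - 3 = -11$)
$K{\left(N \right)} = -11 - 11 N$ ($K{\left(N \right)} = - 11 \left(1 + N\right) = -11 - 11 N$)
$17 t + K{\left(-7 \right)} = 17 \cdot 4 - -66 = 68 + \left(-11 + 77\right) = 68 + 66 = 134$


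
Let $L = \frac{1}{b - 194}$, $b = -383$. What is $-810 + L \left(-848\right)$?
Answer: $- \frac{466522}{577} \approx -808.53$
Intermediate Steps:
$L = - \frac{1}{577}$ ($L = \frac{1}{-383 - 194} = \frac{1}{-577} = - \frac{1}{577} \approx -0.0017331$)
$-810 + L \left(-848\right) = -810 - - \frac{848}{577} = -810 + \frac{848}{577} = - \frac{466522}{577}$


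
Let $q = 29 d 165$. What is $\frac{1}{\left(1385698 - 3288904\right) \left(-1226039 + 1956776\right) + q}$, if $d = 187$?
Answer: $- \frac{1}{1390742148027} \approx -7.1904 \cdot 10^{-13}$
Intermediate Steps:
$q = 894795$ ($q = 29 \cdot 187 \cdot 165 = 5423 \cdot 165 = 894795$)
$\frac{1}{\left(1385698 - 3288904\right) \left(-1226039 + 1956776\right) + q} = \frac{1}{\left(1385698 - 3288904\right) \left(-1226039 + 1956776\right) + 894795} = \frac{1}{\left(-1903206\right) 730737 + 894795} = \frac{1}{-1390743042822 + 894795} = \frac{1}{-1390742148027} = - \frac{1}{1390742148027}$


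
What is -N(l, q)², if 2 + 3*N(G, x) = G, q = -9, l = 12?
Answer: -100/9 ≈ -11.111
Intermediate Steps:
N(G, x) = -⅔ + G/3
-N(l, q)² = -(-⅔ + (⅓)*12)² = -(-⅔ + 4)² = -(10/3)² = -1*100/9 = -100/9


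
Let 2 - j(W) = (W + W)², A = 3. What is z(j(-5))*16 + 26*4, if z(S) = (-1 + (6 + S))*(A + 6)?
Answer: -13288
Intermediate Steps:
j(W) = 2 - 4*W² (j(W) = 2 - (W + W)² = 2 - (2*W)² = 2 - 4*W²)
z(S) = 45 + 9*S (z(S) = (-1 + (6 + S))*(3 + 6) = (5 + S)*9 = 45 + 9*S)
z(j(-5))*16 + 26*4 = (45 + 9*(2 - 4*(-5)²))*16 + 26*4 = (45 + 9*(2 - 4*25))*16 + 104 = (45 + 9*(2 - 100))*16 + 104 = (45 + 9*(-98))*16 + 104 = (45 - 882)*16 + 104 = -837*16 + 104 = -13392 + 104 = -13288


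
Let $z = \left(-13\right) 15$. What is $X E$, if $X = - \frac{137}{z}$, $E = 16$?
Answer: $\frac{2192}{195} \approx 11.241$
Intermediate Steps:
$z = -195$
$X = \frac{137}{195}$ ($X = - \frac{137}{-195} = \left(-137\right) \left(- \frac{1}{195}\right) = \frac{137}{195} \approx 0.70256$)
$X E = \frac{137}{195} \cdot 16 = \frac{2192}{195}$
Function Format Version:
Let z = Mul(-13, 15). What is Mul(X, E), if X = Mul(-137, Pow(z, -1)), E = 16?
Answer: Rational(2192, 195) ≈ 11.241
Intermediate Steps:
z = -195
X = Rational(137, 195) (X = Mul(-137, Pow(-195, -1)) = Mul(-137, Rational(-1, 195)) = Rational(137, 195) ≈ 0.70256)
Mul(X, E) = Mul(Rational(137, 195), 16) = Rational(2192, 195)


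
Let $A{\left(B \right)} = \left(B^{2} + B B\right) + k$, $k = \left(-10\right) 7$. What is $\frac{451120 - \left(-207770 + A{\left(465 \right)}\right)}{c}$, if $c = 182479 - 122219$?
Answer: $\frac{22651}{6026} \approx 3.7589$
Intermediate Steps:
$k = -70$
$c = 60260$
$A{\left(B \right)} = -70 + 2 B^{2}$ ($A{\left(B \right)} = \left(B^{2} + B B\right) - 70 = \left(B^{2} + B^{2}\right) - 70 = 2 B^{2} - 70 = -70 + 2 B^{2}$)
$\frac{451120 - \left(-207770 + A{\left(465 \right)}\right)}{c} = \frac{451120 + \left(207770 - \left(-70 + 2 \cdot 465^{2}\right)\right)}{60260} = \left(451120 + \left(207770 - \left(-70 + 2 \cdot 216225\right)\right)\right) \frac{1}{60260} = \left(451120 + \left(207770 - \left(-70 + 432450\right)\right)\right) \frac{1}{60260} = \left(451120 + \left(207770 - 432380\right)\right) \frac{1}{60260} = \left(451120 - 224610\right) \frac{1}{60260} = 226510 \cdot \frac{1}{60260} = \frac{22651}{6026}$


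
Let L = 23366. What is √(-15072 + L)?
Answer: √8294 ≈ 91.071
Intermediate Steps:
√(-15072 + L) = √(-15072 + 23366) = √8294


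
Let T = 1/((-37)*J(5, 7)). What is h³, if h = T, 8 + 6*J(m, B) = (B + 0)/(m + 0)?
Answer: 1000/67419143 ≈ 1.4833e-5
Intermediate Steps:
J(m, B) = -4/3 + B/(6*m) (J(m, B) = -4/3 + ((B + 0)/(m + 0))/6 = -4/3 + (B/m)/6 = -4/3 + B/(6*m))
T = 10/407 (T = 1/((-37)*(((⅙)*(7 - 8*5)/5))) = -30/(7 - 40)/37 = -1/(37*((⅙)*(⅕)*(-33))) = -1/(37*(-11/10)) = -1/37*(-10/11) = 10/407 ≈ 0.024570)
h = 10/407 ≈ 0.024570
h³ = (10/407)³ = 1000/67419143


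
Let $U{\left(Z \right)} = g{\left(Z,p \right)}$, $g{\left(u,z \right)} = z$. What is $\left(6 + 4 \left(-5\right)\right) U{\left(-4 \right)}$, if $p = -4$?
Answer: $56$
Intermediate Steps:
$U{\left(Z \right)} = -4$
$\left(6 + 4 \left(-5\right)\right) U{\left(-4 \right)} = \left(6 + 4 \left(-5\right)\right) \left(-4\right) = \left(6 - 20\right) \left(-4\right) = \left(-14\right) \left(-4\right) = 56$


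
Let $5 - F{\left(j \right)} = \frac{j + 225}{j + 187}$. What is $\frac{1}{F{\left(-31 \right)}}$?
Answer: $\frac{78}{293} \approx 0.26621$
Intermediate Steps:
$F{\left(j \right)} = 5 - \frac{225 + j}{187 + j}$ ($F{\left(j \right)} = 5 - \frac{j + 225}{j + 187} = 5 - \frac{225 + j}{187 + j}$)
$\frac{1}{F{\left(-31 \right)}} = \frac{1}{2 \frac{1}{187 - 31} \left(355 + 2 \left(-31\right)\right)} = \frac{1}{2 \cdot \frac{1}{156} \left(355 - 62\right)} = \frac{1}{2 \cdot \frac{1}{156} \cdot 293} = \frac{1}{\frac{293}{78}} = \frac{78}{293}$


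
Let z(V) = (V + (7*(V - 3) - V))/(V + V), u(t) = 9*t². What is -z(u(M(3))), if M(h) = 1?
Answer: -7/3 ≈ -2.3333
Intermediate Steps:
z(V) = (-21 + 7*V)/(2*V) (z(V) = (V + (7*(-3 + V) - V))/((2*V)) = (V + ((-21 + 7*V) - V))*(1/(2*V)) = (V + (-21 + 6*V))*(1/(2*V)) = (-21 + 7*V)*(1/(2*V)) = (-21 + 7*V)/(2*V))
-z(u(M(3))) = -7*(-3 + 9*1²)/(2*(9*1²)) = -7*(-3 + 9*1)/(2*(9*1)) = -7*(-3 + 9)/(2*9) = -7*6/(2*9) = -1*7/3 = -7/3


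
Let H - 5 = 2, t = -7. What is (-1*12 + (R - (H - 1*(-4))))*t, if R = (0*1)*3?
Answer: 161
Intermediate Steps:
R = 0 (R = 0*3 = 0)
H = 7 (H = 5 + 2 = 7)
(-1*12 + (R - (H - 1*(-4))))*t = (-1*12 + (0 - (7 - 1*(-4))))*(-7) = (-12 + (0 - (7 + 4)))*(-7) = (-12 + (0 - 1*11))*(-7) = (-12 + (0 - 11))*(-7) = (-12 - 11)*(-7) = -23*(-7) = 161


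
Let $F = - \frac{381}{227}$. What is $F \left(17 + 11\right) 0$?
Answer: $0$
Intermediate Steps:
$F = - \frac{381}{227}$ ($F = \left(-381\right) \frac{1}{227} = - \frac{381}{227} \approx -1.6784$)
$F \left(17 + 11\right) 0 = - \frac{381 \left(17 + 11\right) 0}{227} = - \frac{381 \cdot 28 \cdot 0}{227} = \left(- \frac{381}{227}\right) 0 = 0$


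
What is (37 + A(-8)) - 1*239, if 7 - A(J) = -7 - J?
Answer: -196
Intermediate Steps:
A(J) = 14 + J (A(J) = 7 - (-7 - J) = 7 + (7 + J) = 14 + J)
(37 + A(-8)) - 1*239 = (37 + (14 - 8)) - 1*239 = (37 + 6) - 239 = 43 - 239 = -196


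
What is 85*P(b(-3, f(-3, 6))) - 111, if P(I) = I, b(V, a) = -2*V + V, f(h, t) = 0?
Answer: 144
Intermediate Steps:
b(V, a) = -V
85*P(b(-3, f(-3, 6))) - 111 = 85*(-1*(-3)) - 111 = 85*3 - 111 = 255 - 111 = 144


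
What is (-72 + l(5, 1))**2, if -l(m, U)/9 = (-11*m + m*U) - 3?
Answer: 164025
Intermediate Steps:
l(m, U) = 27 + 99*m - 9*U*m (l(m, U) = -9*((-11*m + m*U) - 3) = -9*((-11*m + U*m) - 3) = -9*(-3 - 11*m + U*m) = 27 + 99*m - 9*U*m)
(-72 + l(5, 1))**2 = (-72 + (27 + 99*5 - 9*1*5))**2 = (-72 + (27 + 495 - 45))**2 = (-72 + 477)**2 = 405**2 = 164025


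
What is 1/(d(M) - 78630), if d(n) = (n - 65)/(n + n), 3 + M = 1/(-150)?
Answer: -902/70914059 ≈ -1.2720e-5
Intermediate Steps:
M = -451/150 (M = -3 + 1/(-150) = -3 - 1/150 = -451/150 ≈ -3.0067)
d(n) = (-65 + n)/(2*n) (d(n) = (-65 + n)/((2*n)) = (-65 + n)*(1/(2*n)) = (-65 + n)/(2*n))
1/(d(M) - 78630) = 1/((-65 - 451/150)/(2*(-451/150)) - 78630) = 1/((1/2)*(-150/451)*(-10201/150) - 78630) = 1/(10201/902 - 78630) = 1/(-70914059/902) = -902/70914059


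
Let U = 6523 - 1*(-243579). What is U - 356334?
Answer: -106232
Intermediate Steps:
U = 250102 (U = 6523 + 243579 = 250102)
U - 356334 = 250102 - 356334 = -106232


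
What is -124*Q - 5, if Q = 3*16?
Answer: -5957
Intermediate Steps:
Q = 48
-124*Q - 5 = -124*48 - 5 = -5952 - 5 = -5957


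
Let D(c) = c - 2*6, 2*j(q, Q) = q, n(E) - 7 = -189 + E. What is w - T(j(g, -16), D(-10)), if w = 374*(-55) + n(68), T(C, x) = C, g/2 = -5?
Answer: -20679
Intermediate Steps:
n(E) = -182 + E (n(E) = 7 + (-189 + E) = -182 + E)
g = -10 (g = 2*(-5) = -10)
j(q, Q) = q/2
D(c) = -12 + c (D(c) = c - 12 = -12 + c)
w = -20684 (w = 374*(-55) + (-182 + 68) = -20570 - 114 = -20684)
w - T(j(g, -16), D(-10)) = -20684 - (-10)/2 = -20684 - 1*(-5) = -20684 + 5 = -20679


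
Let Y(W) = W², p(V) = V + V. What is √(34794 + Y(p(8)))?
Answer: 5*√1402 ≈ 187.22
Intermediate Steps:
p(V) = 2*V
√(34794 + Y(p(8))) = √(34794 + (2*8)²) = √(34794 + 16²) = √(34794 + 256) = √35050 = 5*√1402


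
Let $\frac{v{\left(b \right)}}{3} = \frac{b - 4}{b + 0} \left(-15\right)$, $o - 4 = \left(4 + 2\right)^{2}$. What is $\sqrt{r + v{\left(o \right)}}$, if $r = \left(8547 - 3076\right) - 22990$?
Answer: $\frac{i \sqrt{70238}}{2} \approx 132.51 i$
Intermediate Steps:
$r = -17519$ ($r = \left(8547 - 3076\right) - 22990 = 5471 - 22990 = -17519$)
$o = 40$ ($o = 4 + \left(4 + 2\right)^{2} = 4 + 6^{2} = 4 + 36 = 40$)
$v{\left(b \right)} = - \frac{45 \left(-4 + b\right)}{b}$ ($v{\left(b \right)} = 3 \frac{b - 4}{b + 0} \left(-15\right) = 3 \frac{-4 + b}{b} \left(-15\right) = 3 \left(- \frac{15 \left(-4 + b\right)}{b}\right) = - \frac{45 \left(-4 + b\right)}{b}$)
$\sqrt{r + v{\left(o \right)}} = \sqrt{-17519 - \left(45 - \frac{180}{40}\right)} = \sqrt{-17519 + \left(-45 + 180 \cdot \frac{1}{40}\right)} = \sqrt{-17519 + \left(-45 + \frac{9}{2}\right)} = \sqrt{-17519 - \frac{81}{2}} = \sqrt{- \frac{35119}{2}} = \frac{i \sqrt{70238}}{2}$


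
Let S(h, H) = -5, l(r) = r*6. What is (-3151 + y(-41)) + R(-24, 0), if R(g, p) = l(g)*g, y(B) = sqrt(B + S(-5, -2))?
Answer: 305 + I*sqrt(46) ≈ 305.0 + 6.7823*I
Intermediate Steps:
l(r) = 6*r
y(B) = sqrt(-5 + B) (y(B) = sqrt(B - 5) = sqrt(-5 + B))
R(g, p) = 6*g**2 (R(g, p) = (6*g)*g = 6*g**2)
(-3151 + y(-41)) + R(-24, 0) = (-3151 + sqrt(-5 - 41)) + 6*(-24)**2 = (-3151 + sqrt(-46)) + 6*576 = (-3151 + I*sqrt(46)) + 3456 = 305 + I*sqrt(46)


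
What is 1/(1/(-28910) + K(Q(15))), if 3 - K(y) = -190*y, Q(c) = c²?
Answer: 28910/1235989229 ≈ 2.3390e-5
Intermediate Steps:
K(y) = 3 + 190*y (K(y) = 3 - (-190)*y = 3 + 190*y)
1/(1/(-28910) + K(Q(15))) = 1/(1/(-28910) + (3 + 190*15²)) = 1/(-1/28910 + (3 + 190*225)) = 1/(-1/28910 + (3 + 42750)) = 1/(-1/28910 + 42753) = 1/(1235989229/28910) = 28910/1235989229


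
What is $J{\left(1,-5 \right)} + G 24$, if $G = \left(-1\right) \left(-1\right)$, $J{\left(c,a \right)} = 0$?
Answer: $24$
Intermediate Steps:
$G = 1$
$J{\left(1,-5 \right)} + G 24 = 0 + 1 \cdot 24 = 0 + 24 = 24$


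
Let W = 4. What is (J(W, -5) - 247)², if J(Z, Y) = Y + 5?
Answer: 61009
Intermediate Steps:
J(Z, Y) = 5 + Y
(J(W, -5) - 247)² = ((5 - 5) - 247)² = (0 - 247)² = (-247)² = 61009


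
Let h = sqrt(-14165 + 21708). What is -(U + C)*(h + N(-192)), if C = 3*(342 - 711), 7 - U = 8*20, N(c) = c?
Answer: -241920 + 1260*sqrt(7543) ≈ -1.3249e+5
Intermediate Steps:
U = -153 (U = 7 - 8*20 = 7 - 1*160 = 7 - 160 = -153)
h = sqrt(7543) ≈ 86.850
C = -1107 (C = 3*(-369) = -1107)
-(U + C)*(h + N(-192)) = -(-153 - 1107)*(sqrt(7543) - 192) = -(-1260)*(-192 + sqrt(7543)) = -(241920 - 1260*sqrt(7543)) = -241920 + 1260*sqrt(7543)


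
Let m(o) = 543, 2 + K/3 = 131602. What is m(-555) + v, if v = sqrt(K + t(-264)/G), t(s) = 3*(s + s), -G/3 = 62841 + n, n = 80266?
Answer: 543 + 4*sqrt(505334466576606)/143107 ≈ 1171.3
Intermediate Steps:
K = 394800 (K = -6 + 3*131602 = -6 + 394806 = 394800)
G = -429321 (G = -3*(62841 + 80266) = -3*143107 = -429321)
t(s) = 6*s (t(s) = 3*(2*s) = 6*s)
v = 4*sqrt(505334466576606)/143107 (v = sqrt(394800 + (6*(-264))/(-429321)) = sqrt(394800 - 1584*(-1/429321)) = sqrt(394800 + 528/143107) = sqrt(56498644128/143107) = 4*sqrt(505334466576606)/143107 ≈ 628.33)
m(-555) + v = 543 + 4*sqrt(505334466576606)/143107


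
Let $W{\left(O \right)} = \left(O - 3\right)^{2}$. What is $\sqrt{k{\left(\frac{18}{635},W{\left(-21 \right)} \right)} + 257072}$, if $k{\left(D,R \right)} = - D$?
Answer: $\frac{\sqrt{103657845770}}{635} \approx 507.02$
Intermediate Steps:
$W{\left(O \right)} = \left(-3 + O\right)^{2}$
$\sqrt{k{\left(\frac{18}{635},W{\left(-21 \right)} \right)} + 257072} = \sqrt{- \frac{18}{635} + 257072} = \sqrt{\frac{163240702}{635}} = \frac{\sqrt{103657845770}}{635}$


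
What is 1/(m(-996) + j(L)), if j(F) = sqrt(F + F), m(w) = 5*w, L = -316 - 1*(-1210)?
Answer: -415/2066551 - sqrt(447)/12399306 ≈ -0.00020252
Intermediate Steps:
L = 894 (L = -316 + 1210 = 894)
j(F) = sqrt(2)*sqrt(F) (j(F) = sqrt(2*F) = sqrt(2)*sqrt(F))
1/(m(-996) + j(L)) = 1/(5*(-996) + sqrt(2)*sqrt(894)) = 1/(-4980 + 2*sqrt(447))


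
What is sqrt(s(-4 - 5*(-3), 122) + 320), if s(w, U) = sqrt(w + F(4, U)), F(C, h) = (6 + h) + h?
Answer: sqrt(320 + 3*sqrt(29)) ≈ 18.335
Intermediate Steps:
F(C, h) = 6 + 2*h
s(w, U) = sqrt(6 + w + 2*U) (s(w, U) = sqrt(w + (6 + 2*U)) = sqrt(6 + w + 2*U))
sqrt(s(-4 - 5*(-3), 122) + 320) = sqrt(sqrt(6 + (-4 - 5*(-3)) + 2*122) + 320) = sqrt(sqrt(6 + (-4 + 15) + 244) + 320) = sqrt(sqrt(6 + 11 + 244) + 320) = sqrt(sqrt(261) + 320) = sqrt(3*sqrt(29) + 320) = sqrt(320 + 3*sqrt(29))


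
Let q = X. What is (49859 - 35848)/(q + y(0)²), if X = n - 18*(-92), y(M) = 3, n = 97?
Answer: 14011/1762 ≈ 7.9518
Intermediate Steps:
X = 1753 (X = 97 - 18*(-92) = 97 + 1656 = 1753)
q = 1753
(49859 - 35848)/(q + y(0)²) = (49859 - 35848)/(1753 + 3²) = 14011/(1753 + 9) = 14011/1762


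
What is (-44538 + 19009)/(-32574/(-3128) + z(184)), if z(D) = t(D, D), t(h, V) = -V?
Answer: 39927356/271489 ≈ 147.07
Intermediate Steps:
z(D) = -D
(-44538 + 19009)/(-32574/(-3128) + z(184)) = (-44538 + 19009)/(-32574/(-3128) - 1*184) = -25529/(-32574*(-1/3128) - 184) = -25529/(16287/1564 - 184) = -25529/(-271489/1564) = -25529*(-1564/271489) = 39927356/271489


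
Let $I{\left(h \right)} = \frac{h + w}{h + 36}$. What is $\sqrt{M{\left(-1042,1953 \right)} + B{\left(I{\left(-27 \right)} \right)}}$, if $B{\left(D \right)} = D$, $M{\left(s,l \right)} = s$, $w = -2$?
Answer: $\frac{i \sqrt{9407}}{3} \approx 32.33 i$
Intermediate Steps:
$I{\left(h \right)} = \frac{-2 + h}{36 + h}$ ($I{\left(h \right)} = \frac{h - 2}{h + 36} = \frac{-2 + h}{36 + h}$)
$\sqrt{M{\left(-1042,1953 \right)} + B{\left(I{\left(-27 \right)} \right)}} = \sqrt{-1042 + \frac{-2 - 27}{36 - 27}} = \sqrt{-1042 + \frac{1}{9} \left(-29\right)} = \sqrt{-1042 - \frac{29}{9}} = \sqrt{- \frac{9407}{9}} = \frac{i \sqrt{9407}}{3}$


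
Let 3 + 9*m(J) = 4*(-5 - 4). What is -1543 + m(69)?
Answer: -4642/3 ≈ -1547.3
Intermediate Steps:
m(J) = -13/3 (m(J) = -⅓ + (4*(-5 - 4))/9 = -⅓ + (4*(-9))/9 = -⅓ + (⅑)*(-36) = -⅓ - 4 = -13/3)
-1543 + m(69) = -1543 - 13/3 = -4642/3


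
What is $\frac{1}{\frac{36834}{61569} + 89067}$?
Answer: $\frac{20523}{1827934319} \approx 1.1227 \cdot 10^{-5}$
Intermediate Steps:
$\frac{1}{\frac{36834}{61569} + 89067} = \frac{1}{36834 \cdot \frac{1}{61569} + 89067} = \frac{1}{\frac{12278}{20523} + 89067} = \frac{1}{\frac{1827934319}{20523}} = \frac{20523}{1827934319}$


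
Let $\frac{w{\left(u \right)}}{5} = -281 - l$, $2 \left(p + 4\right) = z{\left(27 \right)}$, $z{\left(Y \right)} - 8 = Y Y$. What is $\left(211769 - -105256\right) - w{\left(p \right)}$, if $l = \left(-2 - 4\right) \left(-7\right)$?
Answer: $318640$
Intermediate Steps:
$l = 42$ ($l = \left(-6\right) \left(-7\right) = 42$)
$z{\left(Y \right)} = 8 + Y^{2}$ ($z{\left(Y \right)} = 8 + Y Y = 8 + Y^{2}$)
$p = \frac{729}{2}$ ($p = -4 + \frac{8 + 27^{2}}{2} = -4 + \frac{8 + 729}{2} = -4 + \frac{1}{2} \cdot 737 = -4 + \frac{737}{2} = \frac{729}{2} \approx 364.5$)
$w{\left(u \right)} = -1615$ ($w{\left(u \right)} = 5 \left(-281 - 42\right) = 5 \left(-323\right) = -1615$)
$\left(211769 - -105256\right) - w{\left(p \right)} = \left(211769 - -105256\right) - -1615 = \left(211769 + 105256\right) + 1615 = 317025 + 1615 = 318640$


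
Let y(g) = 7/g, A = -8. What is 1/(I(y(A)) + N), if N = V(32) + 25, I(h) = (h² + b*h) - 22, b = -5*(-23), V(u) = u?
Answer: -64/4151 ≈ -0.015418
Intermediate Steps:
b = 115
I(h) = -22 + h² + 115*h (I(h) = (h² + 115*h) - 22 = -22 + h² + 115*h)
N = 57 (N = 32 + 25 = 57)
1/(I(y(A)) + N) = 1/((-22 + (7/(-8))² + 115*(7/(-8))) + 57) = 1/((-22 + (7*(-⅛))² + 115*(7*(-⅛))) + 57) = 1/((-22 + (-7/8)² + 115*(-7/8)) + 57) = 1/((-22 + 49/64 - 805/8) + 57) = 1/(-7799/64 + 57) = 1/(-4151/64) = -64/4151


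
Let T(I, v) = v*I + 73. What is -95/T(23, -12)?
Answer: 95/203 ≈ 0.46798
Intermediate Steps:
T(I, v) = 73 + I*v (T(I, v) = I*v + 73 = 73 + I*v)
-95/T(23, -12) = -95/(73 + 23*(-12)) = -95/(73 - 276) = -95/(-203) = -95*(-1/203) = 95/203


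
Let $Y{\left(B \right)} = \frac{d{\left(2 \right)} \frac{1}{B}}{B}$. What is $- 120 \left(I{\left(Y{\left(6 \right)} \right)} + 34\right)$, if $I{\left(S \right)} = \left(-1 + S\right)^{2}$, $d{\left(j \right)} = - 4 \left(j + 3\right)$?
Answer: $- \frac{118000}{27} \approx -4370.4$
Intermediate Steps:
$d{\left(j \right)} = -12 - 4 j$ ($d{\left(j \right)} = - 4 \left(3 + j\right) = -12 - 4 j$)
$Y{\left(B \right)} = - \frac{20}{B^{2}}$ ($Y{\left(B \right)} = \frac{\left(-12 - 8\right) \frac{1}{B}}{B} = \frac{\left(-20\right) \frac{1}{B}}{B} = - \frac{20}{B^{2}}$)
$- 120 \left(I{\left(Y{\left(6 \right)} \right)} + 34\right) = - 120 \left(\left(-1 - \frac{20}{36}\right)^{2} + 34\right) = - 120 \left(\left(-1 - \frac{5}{9}\right)^{2} + 34\right) = - 120 \left(\left(- \frac{14}{9}\right)^{2} + 34\right) = - 120 \left(\frac{196}{81} + 34\right) = \left(-120\right) \frac{2950}{81} = - \frac{118000}{27}$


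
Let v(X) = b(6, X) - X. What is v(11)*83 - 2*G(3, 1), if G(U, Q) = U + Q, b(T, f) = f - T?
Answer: -506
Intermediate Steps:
G(U, Q) = Q + U
v(X) = -6 (v(X) = (X - 1*6) - X = (X - 6) - X = (-6 + X) - X = -6)
v(11)*83 - 2*G(3, 1) = -6*83 - 2*(1 + 3) = -498 - 2*4 = -498 - 8 = -506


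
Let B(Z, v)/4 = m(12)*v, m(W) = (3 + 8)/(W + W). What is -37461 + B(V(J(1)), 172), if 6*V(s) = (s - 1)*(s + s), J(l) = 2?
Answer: -111437/3 ≈ -37146.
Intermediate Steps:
V(s) = s*(-1 + s)/3 (V(s) = ((s - 1)*(s + s))/6 = ((-1 + s)*(2*s))/6 = (2*s*(-1 + s))/6 = s*(-1 + s)/3)
m(W) = 11/(2*W) (m(W) = 11/((2*W)) = 11*(1/(2*W)) = 11/(2*W))
B(Z, v) = 11*v/6 (B(Z, v) = 4*(((11/2)/12)*v) = 4*(((11/2)*(1/12))*v) = 4*(11*v/24) = 11*v/6)
-37461 + B(V(J(1)), 172) = -37461 + (11/6)*172 = -37461 + 946/3 = -111437/3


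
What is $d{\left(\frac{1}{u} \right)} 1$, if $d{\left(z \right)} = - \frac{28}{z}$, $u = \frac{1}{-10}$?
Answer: $\frac{14}{5} \approx 2.8$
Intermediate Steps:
$u = - \frac{1}{10} \approx -0.1$
$d{\left(\frac{1}{u} \right)} 1 = - \frac{28}{\frac{1}{- \frac{1}{10}}} \cdot 1 = - \frac{28}{-10} \cdot 1 = \left(-28\right) \left(- \frac{1}{10}\right) 1 = \frac{14}{5} \cdot 1 = \frac{14}{5}$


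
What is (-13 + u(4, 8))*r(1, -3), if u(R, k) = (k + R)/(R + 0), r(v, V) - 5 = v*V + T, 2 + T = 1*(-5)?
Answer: 50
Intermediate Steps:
T = -7 (T = -2 + 1*(-5) = -2 - 5 = -7)
r(v, V) = -2 + V*v (r(v, V) = 5 + (v*V - 7) = 5 + (V*v - 7) = 5 + (-7 + V*v) = -2 + V*v)
u(R, k) = (R + k)/R
(-13 + u(4, 8))*r(1, -3) = (-13 + (4 + 8)/4)*(-2 - 3*1) = (-13 + (¼)*12)*(-2 - 3) = (-13 + 3)*(-5) = -10*(-5) = 50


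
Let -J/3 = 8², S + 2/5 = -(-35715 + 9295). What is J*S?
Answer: -25362816/5 ≈ -5.0726e+6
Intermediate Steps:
S = 132098/5 (S = -⅖ - (-35715 + 9295) = -⅖ - 1*(-26420) = -⅖ + 26420 = 132098/5 ≈ 26420.)
J = -192 (J = -3*8² = -3*64 = -192)
J*S = -192*132098/5 = -25362816/5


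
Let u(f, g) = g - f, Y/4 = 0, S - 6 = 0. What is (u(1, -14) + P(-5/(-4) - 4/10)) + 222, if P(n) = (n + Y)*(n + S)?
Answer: 85129/400 ≈ 212.82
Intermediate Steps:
S = 6 (S = 6 + 0 = 6)
Y = 0 (Y = 4*0 = 0)
P(n) = n*(6 + n) (P(n) = (n + 0)*(n + 6) = n*(6 + n))
(u(1, -14) + P(-5/(-4) - 4/10)) + 222 = ((-14 - 1*1) + (-5/(-4) - 4/10)*(6 + (-5/(-4) - 4/10))) + 222 = ((-14 - 1) + (-5*(-1/4) - 4*1/10)*(6 + (-5*(-1/4) - 4*1/10))) + 222 = (-15 + (5/4 - 2/5)*(6 + (5/4 - 2/5))) + 222 = (-15 + 17*(6 + 17/20)/20) + 222 = (-15 + (17/20)*(137/20)) + 222 = (-15 + 2329/400) + 222 = -3671/400 + 222 = 85129/400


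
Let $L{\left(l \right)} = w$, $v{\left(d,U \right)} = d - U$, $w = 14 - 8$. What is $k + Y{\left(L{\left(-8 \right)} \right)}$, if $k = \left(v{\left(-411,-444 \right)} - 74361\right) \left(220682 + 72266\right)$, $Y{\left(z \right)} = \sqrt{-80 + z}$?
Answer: $-21774238944 + i \sqrt{74} \approx -2.1774 \cdot 10^{10} + 8.6023 i$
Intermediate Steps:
$w = 6$
$L{\left(l \right)} = 6$
$k = -21774238944$ ($k = \left(\left(-411 - -444\right) - 74361\right) \left(220682 + 72266\right) = \left(\left(-411 + 444\right) - 74361\right) 292948 = \left(33 - 74361\right) 292948 = \left(-74328\right) 292948 = -21774238944$)
$k + Y{\left(L{\left(-8 \right)} \right)} = -21774238944 + \sqrt{-80 + 6} = -21774238944 + \sqrt{-74} = -21774238944 + i \sqrt{74}$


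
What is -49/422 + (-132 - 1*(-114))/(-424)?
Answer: -3295/44732 ≈ -0.073661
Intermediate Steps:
-49/422 + (-132 - 1*(-114))/(-424) = -49*1/422 + (-132 + 114)*(-1/424) = -49/422 - 18*(-1/424) = -49/422 + 9/212 = -3295/44732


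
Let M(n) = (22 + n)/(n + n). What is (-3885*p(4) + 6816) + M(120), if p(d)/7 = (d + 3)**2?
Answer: -159088609/120 ≈ -1.3257e+6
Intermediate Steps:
M(n) = (22 + n)/(2*n) (M(n) = (22 + n)/((2*n)) = (22 + n)*(1/(2*n)) = (22 + n)/(2*n))
p(d) = 7*(3 + d)**2 (p(d) = 7*(d + 3)**2 = 7*(3 + d)**2)
(-3885*p(4) + 6816) + M(120) = (-27195*(3 + 4)**2 + 6816) + (1/2)*(22 + 120)/120 = (-27195*7**2 + 6816) + (1/2)*(1/120)*142 = (-27195*49 + 6816) + 71/120 = (-3885*343 + 6816) + 71/120 = (-1332555 + 6816) + 71/120 = -1325739 + 71/120 = -159088609/120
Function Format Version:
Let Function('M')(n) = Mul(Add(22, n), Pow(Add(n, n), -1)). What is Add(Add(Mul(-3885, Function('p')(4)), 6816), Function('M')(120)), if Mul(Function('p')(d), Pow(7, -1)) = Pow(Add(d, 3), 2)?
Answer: Rational(-159088609, 120) ≈ -1.3257e+6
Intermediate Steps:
Function('M')(n) = Mul(Rational(1, 2), Pow(n, -1), Add(22, n)) (Function('M')(n) = Mul(Add(22, n), Pow(Mul(2, n), -1)) = Mul(Add(22, n), Mul(Rational(1, 2), Pow(n, -1))) = Mul(Rational(1, 2), Pow(n, -1), Add(22, n)))
Function('p')(d) = Mul(7, Pow(Add(3, d), 2)) (Function('p')(d) = Mul(7, Pow(Add(d, 3), 2)) = Mul(7, Pow(Add(3, d), 2)))
Add(Add(Mul(-3885, Function('p')(4)), 6816), Function('M')(120)) = Add(Add(Mul(-3885, Mul(7, Pow(Add(3, 4), 2))), 6816), Mul(Rational(1, 2), Pow(120, -1), Add(22, 120))) = Add(Add(Mul(-3885, Mul(7, Pow(7, 2))), 6816), Mul(Rational(1, 2), Rational(1, 120), 142)) = Add(Add(Mul(-3885, Mul(7, 49)), 6816), Rational(71, 120)) = Add(Add(Mul(-3885, 343), 6816), Rational(71, 120)) = Add(Add(-1332555, 6816), Rational(71, 120)) = Add(-1325739, Rational(71, 120)) = Rational(-159088609, 120)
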